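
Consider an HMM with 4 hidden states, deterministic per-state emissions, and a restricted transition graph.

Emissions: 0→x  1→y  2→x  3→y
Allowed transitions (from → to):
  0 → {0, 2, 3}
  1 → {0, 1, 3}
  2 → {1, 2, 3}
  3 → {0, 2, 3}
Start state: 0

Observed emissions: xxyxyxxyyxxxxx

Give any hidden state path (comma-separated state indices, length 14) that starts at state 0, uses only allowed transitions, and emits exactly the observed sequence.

0,2,1,0,3,2,2,1,1,0,0,0,0,2

  t0 'x' -> {0,2}, take 0 (start)
  t1 'x' -> {0,2}, take 2 (0->2 ok)
  t2 'y' -> {1,3}, take 1 (2->1 ok)
  t3 'x' -> {0,2}, take 0 (1->0 ok)
  t4 'y' -> {1,3}, take 3 (0->3 ok)
  t5 'x' -> {0,2}, take 2 (3->2 ok)
  t6 'x' -> {0,2}, take 2 (2->2 ok)
  t7 'y' -> {1,3}, take 1 (2->1 ok)
  t8 'y' -> {1,3}, take 1 (1->1 ok)
  t9 'x' -> {0,2}, take 0 (1->0 ok)
  t10 'x' -> {0,2}, take 0 (0->0 ok)
  t11 'x' -> {0,2}, take 0 (0->0 ok)
  t12 'x' -> {0,2}, take 0 (0->0 ok)
  t13 'x' -> {0,2}, take 2 (0->2 ok)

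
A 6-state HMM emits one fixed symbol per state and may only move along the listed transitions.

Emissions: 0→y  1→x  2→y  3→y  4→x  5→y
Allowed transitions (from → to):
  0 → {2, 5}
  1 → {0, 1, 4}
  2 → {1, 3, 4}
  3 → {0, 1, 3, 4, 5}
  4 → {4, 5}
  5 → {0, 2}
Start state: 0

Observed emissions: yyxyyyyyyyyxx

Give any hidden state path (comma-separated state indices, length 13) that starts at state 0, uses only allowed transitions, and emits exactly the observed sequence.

0,2,4,5,0,5,0,2,3,0,2,4,4

  t0 'y' -> {0,2,3,5}, take 0 (start)
  t1 'y' -> {0,2,3,5}, take 2 (0->2 ok)
  t2 'x' -> {1,4}, take 4 (2->4 ok)
  t3 'y' -> {0,2,3,5}, take 5 (4->5 ok)
  t4 'y' -> {0,2,3,5}, take 0 (5->0 ok)
  t5 'y' -> {0,2,3,5}, take 5 (0->5 ok)
  t6 'y' -> {0,2,3,5}, take 0 (5->0 ok)
  t7 'y' -> {0,2,3,5}, take 2 (0->2 ok)
  t8 'y' -> {0,2,3,5}, take 3 (2->3 ok)
  t9 'y' -> {0,2,3,5}, take 0 (3->0 ok)
  t10 'y' -> {0,2,3,5}, take 2 (0->2 ok)
  t11 'x' -> {1,4}, take 4 (2->4 ok)
  t12 'x' -> {1,4}, take 4 (4->4 ok)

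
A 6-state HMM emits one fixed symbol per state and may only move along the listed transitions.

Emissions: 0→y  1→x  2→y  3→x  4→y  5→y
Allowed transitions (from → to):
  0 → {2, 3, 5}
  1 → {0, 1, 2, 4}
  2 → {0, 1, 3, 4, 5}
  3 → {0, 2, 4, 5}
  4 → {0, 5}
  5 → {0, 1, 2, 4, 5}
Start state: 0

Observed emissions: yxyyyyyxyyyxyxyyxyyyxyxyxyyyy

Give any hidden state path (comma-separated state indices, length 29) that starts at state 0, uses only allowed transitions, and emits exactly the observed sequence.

0,3,5,5,0,5,2,3,4,0,2,3,0,3,5,0,3,5,0,2,1,0,3,0,3,0,5,0,5

  t0 'y' -> {0,2,4,5}, take 0 (start)
  t1 'x' -> {1,3}, take 3 (0->3 ok)
  t2 'y' -> {0,2,4,5}, take 5 (3->5 ok)
  t3 'y' -> {0,2,4,5}, take 5 (5->5 ok)
  t4 'y' -> {0,2,4,5}, take 0 (5->0 ok)
  t5 'y' -> {0,2,4,5}, take 5 (0->5 ok)
  t6 'y' -> {0,2,4,5}, take 2 (5->2 ok)
  t7 'x' -> {1,3}, take 3 (2->3 ok)
  t8 'y' -> {0,2,4,5}, take 4 (3->4 ok)
  t9 'y' -> {0,2,4,5}, take 0 (4->0 ok)
  t10 'y' -> {0,2,4,5}, take 2 (0->2 ok)
  t11 'x' -> {1,3}, take 3 (2->3 ok)
  t12 'y' -> {0,2,4,5}, take 0 (3->0 ok)
  t13 'x' -> {1,3}, take 3 (0->3 ok)
  t14 'y' -> {0,2,4,5}, take 5 (3->5 ok)
  t15 'y' -> {0,2,4,5}, take 0 (5->0 ok)
  t16 'x' -> {1,3}, take 3 (0->3 ok)
  t17 'y' -> {0,2,4,5}, take 5 (3->5 ok)
  t18 'y' -> {0,2,4,5}, take 0 (5->0 ok)
  t19 'y' -> {0,2,4,5}, take 2 (0->2 ok)
  t20 'x' -> {1,3}, take 1 (2->1 ok)
  t21 'y' -> {0,2,4,5}, take 0 (1->0 ok)
  t22 'x' -> {1,3}, take 3 (0->3 ok)
  t23 'y' -> {0,2,4,5}, take 0 (3->0 ok)
  t24 'x' -> {1,3}, take 3 (0->3 ok)
  t25 'y' -> {0,2,4,5}, take 0 (3->0 ok)
  t26 'y' -> {0,2,4,5}, take 5 (0->5 ok)
  t27 'y' -> {0,2,4,5}, take 0 (5->0 ok)
  t28 'y' -> {0,2,4,5}, take 5 (0->5 ok)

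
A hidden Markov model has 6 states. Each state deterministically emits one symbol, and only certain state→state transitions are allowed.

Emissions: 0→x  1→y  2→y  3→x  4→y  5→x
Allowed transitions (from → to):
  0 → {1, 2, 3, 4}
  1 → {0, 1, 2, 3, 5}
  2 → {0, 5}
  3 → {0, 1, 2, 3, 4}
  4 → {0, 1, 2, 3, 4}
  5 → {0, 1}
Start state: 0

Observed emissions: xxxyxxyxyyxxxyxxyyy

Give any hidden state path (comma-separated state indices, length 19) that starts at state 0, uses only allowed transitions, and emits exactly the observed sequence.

  pos 0: x in {0,3,5}, choose 0; start
  pos 1: x in {0,3,5}, choose 3; 0->3 ok
  pos 2: x in {0,3,5}, choose 0; 3->0 ok
  pos 3: y in {1,2,4}, choose 1; 0->1 ok
  pos 4: x in {0,3,5}, choose 0; 1->0 ok
  pos 5: x in {0,3,5}, choose 3; 0->3 ok
  pos 6: y in {1,2,4}, choose 2; 3->2 ok
  pos 7: x in {0,3,5}, choose 0; 2->0 ok
  pos 8: y in {1,2,4}, choose 4; 0->4 ok
  pos 9: y in {1,2,4}, choose 2; 4->2 ok
  pos 10: x in {0,3,5}, choose 0; 2->0 ok
  pos 11: x in {0,3,5}, choose 3; 0->3 ok
  pos 12: x in {0,3,5}, choose 0; 3->0 ok
  pos 13: y in {1,2,4}, choose 1; 0->1 ok
  pos 14: x in {0,3,5}, choose 3; 1->3 ok
  pos 15: x in {0,3,5}, choose 0; 3->0 ok
  pos 16: y in {1,2,4}, choose 4; 0->4 ok
  pos 17: y in {1,2,4}, choose 4; 4->4 ok
  pos 18: y in {1,2,4}, choose 2; 4->2 ok

0,3,0,1,0,3,2,0,4,2,0,3,0,1,3,0,4,4,2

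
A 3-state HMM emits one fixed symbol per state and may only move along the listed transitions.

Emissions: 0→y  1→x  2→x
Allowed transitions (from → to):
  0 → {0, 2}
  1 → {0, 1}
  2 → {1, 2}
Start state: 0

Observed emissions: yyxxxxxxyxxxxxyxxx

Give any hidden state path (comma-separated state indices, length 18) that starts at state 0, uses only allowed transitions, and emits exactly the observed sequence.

  t0 'y' -> {0}, take 0 (start)
  t1 'y' -> {0}, take 0 (0->0 ok)
  t2 'x' -> {1,2}, take 2 (0->2 ok)
  t3 'x' -> {1,2}, take 2 (2->2 ok)
  t4 'x' -> {1,2}, take 2 (2->2 ok)
  t5 'x' -> {1,2}, take 2 (2->2 ok)
  t6 'x' -> {1,2}, take 1 (2->1 ok)
  t7 'x' -> {1,2}, take 1 (1->1 ok)
  t8 'y' -> {0}, take 0 (1->0 ok)
  t9 'x' -> {1,2}, take 2 (0->2 ok)
  t10 'x' -> {1,2}, take 2 (2->2 ok)
  t11 'x' -> {1,2}, take 1 (2->1 ok)
  t12 'x' -> {1,2}, take 1 (1->1 ok)
  t13 'x' -> {1,2}, take 1 (1->1 ok)
  t14 'y' -> {0}, take 0 (1->0 ok)
  t15 'x' -> {1,2}, take 2 (0->2 ok)
  t16 'x' -> {1,2}, take 1 (2->1 ok)
  t17 'x' -> {1,2}, take 1 (1->1 ok)

0,0,2,2,2,2,1,1,0,2,2,1,1,1,0,2,1,1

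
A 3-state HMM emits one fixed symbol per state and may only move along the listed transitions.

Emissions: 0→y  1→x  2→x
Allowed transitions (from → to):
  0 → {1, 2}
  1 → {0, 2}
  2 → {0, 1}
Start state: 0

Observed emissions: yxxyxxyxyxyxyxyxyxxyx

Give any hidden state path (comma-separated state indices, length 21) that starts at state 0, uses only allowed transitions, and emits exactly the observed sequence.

0,1,2,0,1,2,0,2,0,1,0,1,0,1,0,1,0,1,2,0,2

  pos 0: y in {0}, choose 0; start
  pos 1: x in {1,2}, choose 1; 0->1 ok
  pos 2: x in {1,2}, choose 2; 1->2 ok
  pos 3: y in {0}, choose 0; 2->0 ok
  pos 4: x in {1,2}, choose 1; 0->1 ok
  pos 5: x in {1,2}, choose 2; 1->2 ok
  pos 6: y in {0}, choose 0; 2->0 ok
  pos 7: x in {1,2}, choose 2; 0->2 ok
  pos 8: y in {0}, choose 0; 2->0 ok
  pos 9: x in {1,2}, choose 1; 0->1 ok
  pos 10: y in {0}, choose 0; 1->0 ok
  pos 11: x in {1,2}, choose 1; 0->1 ok
  pos 12: y in {0}, choose 0; 1->0 ok
  pos 13: x in {1,2}, choose 1; 0->1 ok
  pos 14: y in {0}, choose 0; 1->0 ok
  pos 15: x in {1,2}, choose 1; 0->1 ok
  pos 16: y in {0}, choose 0; 1->0 ok
  pos 17: x in {1,2}, choose 1; 0->1 ok
  pos 18: x in {1,2}, choose 2; 1->2 ok
  pos 19: y in {0}, choose 0; 2->0 ok
  pos 20: x in {1,2}, choose 2; 0->2 ok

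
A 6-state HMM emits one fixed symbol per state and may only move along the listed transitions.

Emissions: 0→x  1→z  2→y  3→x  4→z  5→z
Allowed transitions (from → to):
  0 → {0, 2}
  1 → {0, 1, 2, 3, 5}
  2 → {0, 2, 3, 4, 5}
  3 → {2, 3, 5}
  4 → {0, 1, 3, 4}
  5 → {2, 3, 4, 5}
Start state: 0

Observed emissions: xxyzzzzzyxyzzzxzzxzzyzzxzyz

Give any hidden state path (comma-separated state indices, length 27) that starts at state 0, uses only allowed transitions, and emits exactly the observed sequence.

  0: obs=x cand={0,3} pick 0 [start]
  1: obs=x cand={0,3} pick 0 [0->0 ok]
  2: obs=y cand={2} pick 2 [0->2 ok]
  3: obs=z cand={1,4,5} pick 5 [2->5 ok]
  4: obs=z cand={1,4,5} pick 5 [5->5 ok]
  5: obs=z cand={1,4,5} pick 5 [5->5 ok]
  6: obs=z cand={1,4,5} pick 4 [5->4 ok]
  7: obs=z cand={1,4,5} pick 1 [4->1 ok]
  8: obs=y cand={2} pick 2 [1->2 ok]
  9: obs=x cand={0,3} pick 3 [2->3 ok]
  10: obs=y cand={2} pick 2 [3->2 ok]
  11: obs=z cand={1,4,5} pick 5 [2->5 ok]
  12: obs=z cand={1,4,5} pick 5 [5->5 ok]
  13: obs=z cand={1,4,5} pick 5 [5->5 ok]
  14: obs=x cand={0,3} pick 3 [5->3 ok]
  15: obs=z cand={1,4,5} pick 5 [3->5 ok]
  16: obs=z cand={1,4,5} pick 4 [5->4 ok]
  17: obs=x cand={0,3} pick 3 [4->3 ok]
  18: obs=z cand={1,4,5} pick 5 [3->5 ok]
  19: obs=z cand={1,4,5} pick 5 [5->5 ok]
  20: obs=y cand={2} pick 2 [5->2 ok]
  21: obs=z cand={1,4,5} pick 4 [2->4 ok]
  22: obs=z cand={1,4,5} pick 1 [4->1 ok]
  23: obs=x cand={0,3} pick 3 [1->3 ok]
  24: obs=z cand={1,4,5} pick 5 [3->5 ok]
  25: obs=y cand={2} pick 2 [5->2 ok]
  26: obs=z cand={1,4,5} pick 5 [2->5 ok]

0,0,2,5,5,5,4,1,2,3,2,5,5,5,3,5,4,3,5,5,2,4,1,3,5,2,5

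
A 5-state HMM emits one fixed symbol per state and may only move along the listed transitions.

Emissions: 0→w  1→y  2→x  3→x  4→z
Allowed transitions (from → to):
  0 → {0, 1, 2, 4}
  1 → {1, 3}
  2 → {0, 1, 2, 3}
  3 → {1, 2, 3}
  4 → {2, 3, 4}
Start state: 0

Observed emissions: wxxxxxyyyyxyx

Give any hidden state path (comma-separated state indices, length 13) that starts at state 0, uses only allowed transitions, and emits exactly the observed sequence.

  [0] w  {0}  => 0  start
  [1] x  {2,3}  => 2  0->2 ok
  [2] x  {2,3}  => 3  2->3 ok
  [3] x  {2,3}  => 2  3->2 ok
  [4] x  {2,3}  => 3  2->3 ok
  [5] x  {2,3}  => 3  3->3 ok
  [6] y  {1}  => 1  3->1 ok
  [7] y  {1}  => 1  1->1 ok
  [8] y  {1}  => 1  1->1 ok
  [9] y  {1}  => 1  1->1 ok
  [10] x  {2,3}  => 3  1->3 ok
  [11] y  {1}  => 1  3->1 ok
  [12] x  {2,3}  => 3  1->3 ok

0,2,3,2,3,3,1,1,1,1,3,1,3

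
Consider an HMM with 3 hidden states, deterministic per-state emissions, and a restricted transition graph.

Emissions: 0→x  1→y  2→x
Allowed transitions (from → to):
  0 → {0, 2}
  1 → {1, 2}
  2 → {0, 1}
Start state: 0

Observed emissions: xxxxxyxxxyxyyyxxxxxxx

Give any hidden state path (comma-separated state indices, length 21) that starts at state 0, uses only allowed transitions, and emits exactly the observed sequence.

0,0,0,0,2,1,2,0,2,1,2,1,1,1,2,0,0,0,2,0,2

  [0] x  {0,2}  => 0  start
  [1] x  {0,2}  => 0  0->0 ok
  [2] x  {0,2}  => 0  0->0 ok
  [3] x  {0,2}  => 0  0->0 ok
  [4] x  {0,2}  => 2  0->2 ok
  [5] y  {1}  => 1  2->1 ok
  [6] x  {0,2}  => 2  1->2 ok
  [7] x  {0,2}  => 0  2->0 ok
  [8] x  {0,2}  => 2  0->2 ok
  [9] y  {1}  => 1  2->1 ok
  [10] x  {0,2}  => 2  1->2 ok
  [11] y  {1}  => 1  2->1 ok
  [12] y  {1}  => 1  1->1 ok
  [13] y  {1}  => 1  1->1 ok
  [14] x  {0,2}  => 2  1->2 ok
  [15] x  {0,2}  => 0  2->0 ok
  [16] x  {0,2}  => 0  0->0 ok
  [17] x  {0,2}  => 0  0->0 ok
  [18] x  {0,2}  => 2  0->2 ok
  [19] x  {0,2}  => 0  2->0 ok
  [20] x  {0,2}  => 2  0->2 ok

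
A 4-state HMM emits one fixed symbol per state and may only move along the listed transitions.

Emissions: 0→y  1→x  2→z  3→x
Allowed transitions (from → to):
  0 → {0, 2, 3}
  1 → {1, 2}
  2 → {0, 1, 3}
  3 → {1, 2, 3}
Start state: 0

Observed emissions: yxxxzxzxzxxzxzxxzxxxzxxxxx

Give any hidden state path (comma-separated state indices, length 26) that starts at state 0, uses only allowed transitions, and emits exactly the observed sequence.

0,3,1,1,2,1,2,3,2,3,1,2,3,2,3,1,2,3,1,1,2,1,1,1,1,1

  t0 'y' -> {0}, take 0 (start)
  t1 'x' -> {1,3}, take 3 (0->3 ok)
  t2 'x' -> {1,3}, take 1 (3->1 ok)
  t3 'x' -> {1,3}, take 1 (1->1 ok)
  t4 'z' -> {2}, take 2 (1->2 ok)
  t5 'x' -> {1,3}, take 1 (2->1 ok)
  t6 'z' -> {2}, take 2 (1->2 ok)
  t7 'x' -> {1,3}, take 3 (2->3 ok)
  t8 'z' -> {2}, take 2 (3->2 ok)
  t9 'x' -> {1,3}, take 3 (2->3 ok)
  t10 'x' -> {1,3}, take 1 (3->1 ok)
  t11 'z' -> {2}, take 2 (1->2 ok)
  t12 'x' -> {1,3}, take 3 (2->3 ok)
  t13 'z' -> {2}, take 2 (3->2 ok)
  t14 'x' -> {1,3}, take 3 (2->3 ok)
  t15 'x' -> {1,3}, take 1 (3->1 ok)
  t16 'z' -> {2}, take 2 (1->2 ok)
  t17 'x' -> {1,3}, take 3 (2->3 ok)
  t18 'x' -> {1,3}, take 1 (3->1 ok)
  t19 'x' -> {1,3}, take 1 (1->1 ok)
  t20 'z' -> {2}, take 2 (1->2 ok)
  t21 'x' -> {1,3}, take 1 (2->1 ok)
  t22 'x' -> {1,3}, take 1 (1->1 ok)
  t23 'x' -> {1,3}, take 1 (1->1 ok)
  t24 'x' -> {1,3}, take 1 (1->1 ok)
  t25 'x' -> {1,3}, take 1 (1->1 ok)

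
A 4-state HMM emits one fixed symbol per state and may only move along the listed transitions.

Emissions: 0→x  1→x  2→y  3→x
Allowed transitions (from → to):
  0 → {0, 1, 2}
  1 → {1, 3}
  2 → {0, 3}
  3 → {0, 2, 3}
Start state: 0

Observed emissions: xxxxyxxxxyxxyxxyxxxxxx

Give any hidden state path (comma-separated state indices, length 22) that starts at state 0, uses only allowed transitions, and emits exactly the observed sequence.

0,1,1,3,2,3,0,1,3,2,3,0,2,3,0,2,3,3,0,1,1,3

  [0] x  {0,1,3}  => 0  start
  [1] x  {0,1,3}  => 1  0->1 ok
  [2] x  {0,1,3}  => 1  1->1 ok
  [3] x  {0,1,3}  => 3  1->3 ok
  [4] y  {2}  => 2  3->2 ok
  [5] x  {0,1,3}  => 3  2->3 ok
  [6] x  {0,1,3}  => 0  3->0 ok
  [7] x  {0,1,3}  => 1  0->1 ok
  [8] x  {0,1,3}  => 3  1->3 ok
  [9] y  {2}  => 2  3->2 ok
  [10] x  {0,1,3}  => 3  2->3 ok
  [11] x  {0,1,3}  => 0  3->0 ok
  [12] y  {2}  => 2  0->2 ok
  [13] x  {0,1,3}  => 3  2->3 ok
  [14] x  {0,1,3}  => 0  3->0 ok
  [15] y  {2}  => 2  0->2 ok
  [16] x  {0,1,3}  => 3  2->3 ok
  [17] x  {0,1,3}  => 3  3->3 ok
  [18] x  {0,1,3}  => 0  3->0 ok
  [19] x  {0,1,3}  => 1  0->1 ok
  [20] x  {0,1,3}  => 1  1->1 ok
  [21] x  {0,1,3}  => 3  1->3 ok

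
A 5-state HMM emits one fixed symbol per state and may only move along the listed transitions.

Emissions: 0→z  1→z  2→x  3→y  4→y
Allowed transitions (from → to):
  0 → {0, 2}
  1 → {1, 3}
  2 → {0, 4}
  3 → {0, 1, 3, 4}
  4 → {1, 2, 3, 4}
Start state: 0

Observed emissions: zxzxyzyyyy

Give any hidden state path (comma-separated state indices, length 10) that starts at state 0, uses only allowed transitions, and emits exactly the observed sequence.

  pos 0: z in {0,1}, choose 0; start
  pos 1: x in {2}, choose 2; 0->2 ok
  pos 2: z in {0,1}, choose 0; 2->0 ok
  pos 3: x in {2}, choose 2; 0->2 ok
  pos 4: y in {3,4}, choose 4; 2->4 ok
  pos 5: z in {0,1}, choose 1; 4->1 ok
  pos 6: y in {3,4}, choose 3; 1->3 ok
  pos 7: y in {3,4}, choose 4; 3->4 ok
  pos 8: y in {3,4}, choose 3; 4->3 ok
  pos 9: y in {3,4}, choose 3; 3->3 ok

0,2,0,2,4,1,3,4,3,3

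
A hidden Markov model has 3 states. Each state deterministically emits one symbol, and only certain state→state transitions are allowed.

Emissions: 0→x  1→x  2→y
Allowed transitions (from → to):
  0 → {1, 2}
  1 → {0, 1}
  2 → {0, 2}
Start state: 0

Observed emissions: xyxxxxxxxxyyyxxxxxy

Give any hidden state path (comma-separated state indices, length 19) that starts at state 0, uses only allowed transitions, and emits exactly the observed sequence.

0,2,0,1,0,1,1,1,1,0,2,2,2,0,1,0,1,0,2

  pos 0: x in {0,1}, choose 0; start
  pos 1: y in {2}, choose 2; 0->2 ok
  pos 2: x in {0,1}, choose 0; 2->0 ok
  pos 3: x in {0,1}, choose 1; 0->1 ok
  pos 4: x in {0,1}, choose 0; 1->0 ok
  pos 5: x in {0,1}, choose 1; 0->1 ok
  pos 6: x in {0,1}, choose 1; 1->1 ok
  pos 7: x in {0,1}, choose 1; 1->1 ok
  pos 8: x in {0,1}, choose 1; 1->1 ok
  pos 9: x in {0,1}, choose 0; 1->0 ok
  pos 10: y in {2}, choose 2; 0->2 ok
  pos 11: y in {2}, choose 2; 2->2 ok
  pos 12: y in {2}, choose 2; 2->2 ok
  pos 13: x in {0,1}, choose 0; 2->0 ok
  pos 14: x in {0,1}, choose 1; 0->1 ok
  pos 15: x in {0,1}, choose 0; 1->0 ok
  pos 16: x in {0,1}, choose 1; 0->1 ok
  pos 17: x in {0,1}, choose 0; 1->0 ok
  pos 18: y in {2}, choose 2; 0->2 ok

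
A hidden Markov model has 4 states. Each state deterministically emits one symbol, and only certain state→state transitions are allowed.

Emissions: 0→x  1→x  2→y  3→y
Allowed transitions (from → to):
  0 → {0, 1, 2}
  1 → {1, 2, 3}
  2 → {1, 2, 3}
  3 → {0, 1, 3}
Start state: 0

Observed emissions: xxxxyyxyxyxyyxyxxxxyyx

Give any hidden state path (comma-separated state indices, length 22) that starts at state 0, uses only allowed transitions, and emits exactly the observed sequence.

  t0 'x' -> {0,1}, take 0 (start)
  t1 'x' -> {0,1}, take 0 (0->0 ok)
  t2 'x' -> {0,1}, take 1 (0->1 ok)
  t3 'x' -> {0,1}, take 1 (1->1 ok)
  t4 'y' -> {2,3}, take 2 (1->2 ok)
  t5 'y' -> {2,3}, take 3 (2->3 ok)
  t6 'x' -> {0,1}, take 1 (3->1 ok)
  t7 'y' -> {2,3}, take 2 (1->2 ok)
  t8 'x' -> {0,1}, take 1 (2->1 ok)
  t9 'y' -> {2,3}, take 3 (1->3 ok)
  t10 'x' -> {0,1}, take 1 (3->1 ok)
  t11 'y' -> {2,3}, take 2 (1->2 ok)
  t12 'y' -> {2,3}, take 2 (2->2 ok)
  t13 'x' -> {0,1}, take 1 (2->1 ok)
  t14 'y' -> {2,3}, take 3 (1->3 ok)
  t15 'x' -> {0,1}, take 1 (3->1 ok)
  t16 'x' -> {0,1}, take 1 (1->1 ok)
  t17 'x' -> {0,1}, take 1 (1->1 ok)
  t18 'x' -> {0,1}, take 1 (1->1 ok)
  t19 'y' -> {2,3}, take 3 (1->3 ok)
  t20 'y' -> {2,3}, take 3 (3->3 ok)
  t21 'x' -> {0,1}, take 1 (3->1 ok)

0,0,1,1,2,3,1,2,1,3,1,2,2,1,3,1,1,1,1,3,3,1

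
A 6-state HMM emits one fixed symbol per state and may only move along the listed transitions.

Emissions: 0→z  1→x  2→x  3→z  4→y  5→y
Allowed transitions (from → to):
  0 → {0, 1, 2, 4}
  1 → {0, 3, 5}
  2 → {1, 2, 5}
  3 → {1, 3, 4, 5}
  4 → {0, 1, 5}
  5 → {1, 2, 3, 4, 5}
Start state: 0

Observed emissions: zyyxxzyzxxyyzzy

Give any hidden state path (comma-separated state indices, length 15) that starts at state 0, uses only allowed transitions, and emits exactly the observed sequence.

  0: obs=z cand={0,3} pick 0 [start]
  1: obs=y cand={4,5} pick 4 [0->4 ok]
  2: obs=y cand={4,5} pick 5 [4->5 ok]
  3: obs=x cand={1,2} pick 2 [5->2 ok]
  4: obs=x cand={1,2} pick 1 [2->1 ok]
  5: obs=z cand={0,3} pick 3 [1->3 ok]
  6: obs=y cand={4,5} pick 4 [3->4 ok]
  7: obs=z cand={0,3} pick 0 [4->0 ok]
  8: obs=x cand={1,2} pick 2 [0->2 ok]
  9: obs=x cand={1,2} pick 1 [2->1 ok]
  10: obs=y cand={4,5} pick 5 [1->5 ok]
  11: obs=y cand={4,5} pick 5 [5->5 ok]
  12: obs=z cand={0,3} pick 3 [5->3 ok]
  13: obs=z cand={0,3} pick 3 [3->3 ok]
  14: obs=y cand={4,5} pick 5 [3->5 ok]

0,4,5,2,1,3,4,0,2,1,5,5,3,3,5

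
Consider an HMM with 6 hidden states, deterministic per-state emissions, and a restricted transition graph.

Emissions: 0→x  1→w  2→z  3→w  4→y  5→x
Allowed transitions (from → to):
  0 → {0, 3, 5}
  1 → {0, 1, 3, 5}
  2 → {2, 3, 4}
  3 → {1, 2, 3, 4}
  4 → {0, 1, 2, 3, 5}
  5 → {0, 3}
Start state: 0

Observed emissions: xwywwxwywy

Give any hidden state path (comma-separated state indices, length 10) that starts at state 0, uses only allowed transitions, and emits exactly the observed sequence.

  t0 'x' -> {0,5}, take 0 (start)
  t1 'w' -> {1,3}, take 3 (0->3 ok)
  t2 'y' -> {4}, take 4 (3->4 ok)
  t3 'w' -> {1,3}, take 1 (4->1 ok)
  t4 'w' -> {1,3}, take 1 (1->1 ok)
  t5 'x' -> {0,5}, take 5 (1->5 ok)
  t6 'w' -> {1,3}, take 3 (5->3 ok)
  t7 'y' -> {4}, take 4 (3->4 ok)
  t8 'w' -> {1,3}, take 3 (4->3 ok)
  t9 'y' -> {4}, take 4 (3->4 ok)

0,3,4,1,1,5,3,4,3,4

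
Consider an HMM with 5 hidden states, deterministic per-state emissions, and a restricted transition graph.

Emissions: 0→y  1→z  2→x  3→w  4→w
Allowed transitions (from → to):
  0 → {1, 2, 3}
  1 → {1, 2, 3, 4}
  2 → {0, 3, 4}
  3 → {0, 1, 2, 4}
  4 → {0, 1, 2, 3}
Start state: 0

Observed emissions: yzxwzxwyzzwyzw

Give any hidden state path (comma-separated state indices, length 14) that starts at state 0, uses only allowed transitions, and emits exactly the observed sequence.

  pos 0: y in {0}, choose 0; start
  pos 1: z in {1}, choose 1; 0->1 ok
  pos 2: x in {2}, choose 2; 1->2 ok
  pos 3: w in {3,4}, choose 4; 2->4 ok
  pos 4: z in {1}, choose 1; 4->1 ok
  pos 5: x in {2}, choose 2; 1->2 ok
  pos 6: w in {3,4}, choose 3; 2->3 ok
  pos 7: y in {0}, choose 0; 3->0 ok
  pos 8: z in {1}, choose 1; 0->1 ok
  pos 9: z in {1}, choose 1; 1->1 ok
  pos 10: w in {3,4}, choose 3; 1->3 ok
  pos 11: y in {0}, choose 0; 3->0 ok
  pos 12: z in {1}, choose 1; 0->1 ok
  pos 13: w in {3,4}, choose 3; 1->3 ok

0,1,2,4,1,2,3,0,1,1,3,0,1,3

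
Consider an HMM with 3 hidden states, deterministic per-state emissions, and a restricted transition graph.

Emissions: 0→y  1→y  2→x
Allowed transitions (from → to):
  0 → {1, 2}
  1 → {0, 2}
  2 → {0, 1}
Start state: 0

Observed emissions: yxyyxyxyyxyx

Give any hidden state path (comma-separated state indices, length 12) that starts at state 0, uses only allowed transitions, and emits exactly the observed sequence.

0,2,0,1,2,0,2,0,1,2,0,2

  pos 0: y in {0,1}, choose 0; start
  pos 1: x in {2}, choose 2; 0->2 ok
  pos 2: y in {0,1}, choose 0; 2->0 ok
  pos 3: y in {0,1}, choose 1; 0->1 ok
  pos 4: x in {2}, choose 2; 1->2 ok
  pos 5: y in {0,1}, choose 0; 2->0 ok
  pos 6: x in {2}, choose 2; 0->2 ok
  pos 7: y in {0,1}, choose 0; 2->0 ok
  pos 8: y in {0,1}, choose 1; 0->1 ok
  pos 9: x in {2}, choose 2; 1->2 ok
  pos 10: y in {0,1}, choose 0; 2->0 ok
  pos 11: x in {2}, choose 2; 0->2 ok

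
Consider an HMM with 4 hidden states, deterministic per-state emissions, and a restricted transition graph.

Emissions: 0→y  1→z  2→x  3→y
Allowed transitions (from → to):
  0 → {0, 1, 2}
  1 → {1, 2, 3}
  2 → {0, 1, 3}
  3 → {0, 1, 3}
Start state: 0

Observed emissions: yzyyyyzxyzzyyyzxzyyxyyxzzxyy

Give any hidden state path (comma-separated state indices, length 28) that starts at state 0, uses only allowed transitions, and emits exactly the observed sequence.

  [0] y  {0,3}  => 0  start
  [1] z  {1}  => 1  0->1 ok
  [2] y  {0,3}  => 3  1->3 ok
  [3] y  {0,3}  => 3  3->3 ok
  [4] y  {0,3}  => 3  3->3 ok
  [5] y  {0,3}  => 3  3->3 ok
  [6] z  {1}  => 1  3->1 ok
  [7] x  {2}  => 2  1->2 ok
  [8] y  {0,3}  => 3  2->3 ok
  [9] z  {1}  => 1  3->1 ok
  [10] z  {1}  => 1  1->1 ok
  [11] y  {0,3}  => 3  1->3 ok
  [12] y  {0,3}  => 3  3->3 ok
  [13] y  {0,3}  => 3  3->3 ok
  [14] z  {1}  => 1  3->1 ok
  [15] x  {2}  => 2  1->2 ok
  [16] z  {1}  => 1  2->1 ok
  [17] y  {0,3}  => 3  1->3 ok
  [18] y  {0,3}  => 0  3->0 ok
  [19] x  {2}  => 2  0->2 ok
  [20] y  {0,3}  => 3  2->3 ok
  [21] y  {0,3}  => 0  3->0 ok
  [22] x  {2}  => 2  0->2 ok
  [23] z  {1}  => 1  2->1 ok
  [24] z  {1}  => 1  1->1 ok
  [25] x  {2}  => 2  1->2 ok
  [26] y  {0,3}  => 3  2->3 ok
  [27] y  {0,3}  => 0  3->0 ok

0,1,3,3,3,3,1,2,3,1,1,3,3,3,1,2,1,3,0,2,3,0,2,1,1,2,3,0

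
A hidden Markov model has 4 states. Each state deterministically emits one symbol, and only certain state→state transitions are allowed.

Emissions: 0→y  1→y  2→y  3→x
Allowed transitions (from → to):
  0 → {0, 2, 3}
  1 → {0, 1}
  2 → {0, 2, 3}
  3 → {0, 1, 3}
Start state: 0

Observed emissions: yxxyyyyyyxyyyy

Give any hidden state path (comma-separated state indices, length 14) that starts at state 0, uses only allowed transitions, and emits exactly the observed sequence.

0,3,3,1,0,2,0,0,0,3,1,1,1,0

  0: obs=y cand={0,1,2} pick 0 [start]
  1: obs=x cand={3} pick 3 [0->3 ok]
  2: obs=x cand={3} pick 3 [3->3 ok]
  3: obs=y cand={0,1,2} pick 1 [3->1 ok]
  4: obs=y cand={0,1,2} pick 0 [1->0 ok]
  5: obs=y cand={0,1,2} pick 2 [0->2 ok]
  6: obs=y cand={0,1,2} pick 0 [2->0 ok]
  7: obs=y cand={0,1,2} pick 0 [0->0 ok]
  8: obs=y cand={0,1,2} pick 0 [0->0 ok]
  9: obs=x cand={3} pick 3 [0->3 ok]
  10: obs=y cand={0,1,2} pick 1 [3->1 ok]
  11: obs=y cand={0,1,2} pick 1 [1->1 ok]
  12: obs=y cand={0,1,2} pick 1 [1->1 ok]
  13: obs=y cand={0,1,2} pick 0 [1->0 ok]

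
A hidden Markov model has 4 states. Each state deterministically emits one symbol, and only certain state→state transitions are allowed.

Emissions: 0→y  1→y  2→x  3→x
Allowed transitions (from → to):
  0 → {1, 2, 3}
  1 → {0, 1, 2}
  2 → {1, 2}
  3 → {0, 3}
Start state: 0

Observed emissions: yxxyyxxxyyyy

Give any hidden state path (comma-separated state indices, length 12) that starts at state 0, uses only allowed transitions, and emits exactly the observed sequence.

0,3,3,0,1,2,2,2,1,1,1,0

  [0] y  {0,1}  => 0  start
  [1] x  {2,3}  => 3  0->3 ok
  [2] x  {2,3}  => 3  3->3 ok
  [3] y  {0,1}  => 0  3->0 ok
  [4] y  {0,1}  => 1  0->1 ok
  [5] x  {2,3}  => 2  1->2 ok
  [6] x  {2,3}  => 2  2->2 ok
  [7] x  {2,3}  => 2  2->2 ok
  [8] y  {0,1}  => 1  2->1 ok
  [9] y  {0,1}  => 1  1->1 ok
  [10] y  {0,1}  => 1  1->1 ok
  [11] y  {0,1}  => 0  1->0 ok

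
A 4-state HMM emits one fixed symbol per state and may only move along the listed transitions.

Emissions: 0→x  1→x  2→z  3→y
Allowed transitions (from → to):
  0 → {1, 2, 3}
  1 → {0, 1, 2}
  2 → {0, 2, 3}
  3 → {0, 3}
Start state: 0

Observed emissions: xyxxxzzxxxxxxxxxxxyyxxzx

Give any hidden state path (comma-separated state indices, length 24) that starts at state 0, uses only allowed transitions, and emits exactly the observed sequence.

  [0] x  {0,1}  => 0  start
  [1] y  {3}  => 3  0->3 ok
  [2] x  {0,1}  => 0  3->0 ok
  [3] x  {0,1}  => 1  0->1 ok
  [4] x  {0,1}  => 1  1->1 ok
  [5] z  {2}  => 2  1->2 ok
  [6] z  {2}  => 2  2->2 ok
  [7] x  {0,1}  => 0  2->0 ok
  [8] x  {0,1}  => 1  0->1 ok
  [9] x  {0,1}  => 0  1->0 ok
  [10] x  {0,1}  => 1  0->1 ok
  [11] x  {0,1}  => 0  1->0 ok
  [12] x  {0,1}  => 1  0->1 ok
  [13] x  {0,1}  => 1  1->1 ok
  [14] x  {0,1}  => 1  1->1 ok
  [15] x  {0,1}  => 1  1->1 ok
  [16] x  {0,1}  => 1  1->1 ok
  [17] x  {0,1}  => 0  1->0 ok
  [18] y  {3}  => 3  0->3 ok
  [19] y  {3}  => 3  3->3 ok
  [20] x  {0,1}  => 0  3->0 ok
  [21] x  {0,1}  => 1  0->1 ok
  [22] z  {2}  => 2  1->2 ok
  [23] x  {0,1}  => 0  2->0 ok

0,3,0,1,1,2,2,0,1,0,1,0,1,1,1,1,1,0,3,3,0,1,2,0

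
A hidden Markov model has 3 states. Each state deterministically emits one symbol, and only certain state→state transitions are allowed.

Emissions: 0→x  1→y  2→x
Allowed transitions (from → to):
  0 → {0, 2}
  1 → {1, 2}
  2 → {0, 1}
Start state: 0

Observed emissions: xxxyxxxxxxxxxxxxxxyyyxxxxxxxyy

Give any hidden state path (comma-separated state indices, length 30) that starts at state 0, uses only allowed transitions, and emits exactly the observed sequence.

  t0 'x' -> {0,2}, take 0 (start)
  t1 'x' -> {0,2}, take 0 (0->0 ok)
  t2 'x' -> {0,2}, take 2 (0->2 ok)
  t3 'y' -> {1}, take 1 (2->1 ok)
  t4 'x' -> {0,2}, take 2 (1->2 ok)
  t5 'x' -> {0,2}, take 0 (2->0 ok)
  t6 'x' -> {0,2}, take 0 (0->0 ok)
  t7 'x' -> {0,2}, take 0 (0->0 ok)
  t8 'x' -> {0,2}, take 2 (0->2 ok)
  t9 'x' -> {0,2}, take 0 (2->0 ok)
  t10 'x' -> {0,2}, take 0 (0->0 ok)
  t11 'x' -> {0,2}, take 2 (0->2 ok)
  t12 'x' -> {0,2}, take 0 (2->0 ok)
  t13 'x' -> {0,2}, take 0 (0->0 ok)
  t14 'x' -> {0,2}, take 0 (0->0 ok)
  t15 'x' -> {0,2}, take 2 (0->2 ok)
  t16 'x' -> {0,2}, take 0 (2->0 ok)
  t17 'x' -> {0,2}, take 2 (0->2 ok)
  t18 'y' -> {1}, take 1 (2->1 ok)
  t19 'y' -> {1}, take 1 (1->1 ok)
  t20 'y' -> {1}, take 1 (1->1 ok)
  t21 'x' -> {0,2}, take 2 (1->2 ok)
  t22 'x' -> {0,2}, take 0 (2->0 ok)
  t23 'x' -> {0,2}, take 2 (0->2 ok)
  t24 'x' -> {0,2}, take 0 (2->0 ok)
  t25 'x' -> {0,2}, take 0 (0->0 ok)
  t26 'x' -> {0,2}, take 0 (0->0 ok)
  t27 'x' -> {0,2}, take 2 (0->2 ok)
  t28 'y' -> {1}, take 1 (2->1 ok)
  t29 'y' -> {1}, take 1 (1->1 ok)

0,0,2,1,2,0,0,0,2,0,0,2,0,0,0,2,0,2,1,1,1,2,0,2,0,0,0,2,1,1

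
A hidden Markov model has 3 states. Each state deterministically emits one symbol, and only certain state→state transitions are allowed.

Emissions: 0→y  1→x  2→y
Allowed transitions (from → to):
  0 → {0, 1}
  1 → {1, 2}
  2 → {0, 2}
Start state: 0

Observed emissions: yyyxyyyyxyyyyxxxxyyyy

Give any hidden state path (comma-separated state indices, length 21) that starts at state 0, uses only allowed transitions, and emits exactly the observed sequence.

0,0,0,1,2,2,0,0,1,2,2,0,0,1,1,1,1,2,2,2,2

  t0 'y' -> {0,2}, take 0 (start)
  t1 'y' -> {0,2}, take 0 (0->0 ok)
  t2 'y' -> {0,2}, take 0 (0->0 ok)
  t3 'x' -> {1}, take 1 (0->1 ok)
  t4 'y' -> {0,2}, take 2 (1->2 ok)
  t5 'y' -> {0,2}, take 2 (2->2 ok)
  t6 'y' -> {0,2}, take 0 (2->0 ok)
  t7 'y' -> {0,2}, take 0 (0->0 ok)
  t8 'x' -> {1}, take 1 (0->1 ok)
  t9 'y' -> {0,2}, take 2 (1->2 ok)
  t10 'y' -> {0,2}, take 2 (2->2 ok)
  t11 'y' -> {0,2}, take 0 (2->0 ok)
  t12 'y' -> {0,2}, take 0 (0->0 ok)
  t13 'x' -> {1}, take 1 (0->1 ok)
  t14 'x' -> {1}, take 1 (1->1 ok)
  t15 'x' -> {1}, take 1 (1->1 ok)
  t16 'x' -> {1}, take 1 (1->1 ok)
  t17 'y' -> {0,2}, take 2 (1->2 ok)
  t18 'y' -> {0,2}, take 2 (2->2 ok)
  t19 'y' -> {0,2}, take 2 (2->2 ok)
  t20 'y' -> {0,2}, take 2 (2->2 ok)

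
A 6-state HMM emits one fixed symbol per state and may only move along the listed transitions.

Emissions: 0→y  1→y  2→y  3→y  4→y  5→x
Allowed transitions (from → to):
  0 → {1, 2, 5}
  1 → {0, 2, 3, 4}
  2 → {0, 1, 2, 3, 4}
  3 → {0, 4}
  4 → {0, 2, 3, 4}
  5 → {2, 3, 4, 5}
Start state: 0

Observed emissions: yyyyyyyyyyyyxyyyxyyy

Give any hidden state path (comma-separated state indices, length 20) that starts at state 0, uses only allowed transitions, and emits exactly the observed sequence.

  0: obs=y cand={0,1,2,3,4} pick 0 [start]
  1: obs=y cand={0,1,2,3,4} pick 2 [0->2 ok]
  2: obs=y cand={0,1,2,3,4} pick 1 [2->1 ok]
  3: obs=y cand={0,1,2,3,4} pick 4 [1->4 ok]
  4: obs=y cand={0,1,2,3,4} pick 3 [4->3 ok]
  5: obs=y cand={0,1,2,3,4} pick 4 [3->4 ok]
  6: obs=y cand={0,1,2,3,4} pick 4 [4->4 ok]
  7: obs=y cand={0,1,2,3,4} pick 4 [4->4 ok]
  8: obs=y cand={0,1,2,3,4} pick 4 [4->4 ok]
  9: obs=y cand={0,1,2,3,4} pick 0 [4->0 ok]
  10: obs=y cand={0,1,2,3,4} pick 1 [0->1 ok]
  11: obs=y cand={0,1,2,3,4} pick 0 [1->0 ok]
  12: obs=x cand={5} pick 5 [0->5 ok]
  13: obs=y cand={0,1,2,3,4} pick 2 [5->2 ok]
  14: obs=y cand={0,1,2,3,4} pick 4 [2->4 ok]
  15: obs=y cand={0,1,2,3,4} pick 0 [4->0 ok]
  16: obs=x cand={5} pick 5 [0->5 ok]
  17: obs=y cand={0,1,2,3,4} pick 3 [5->3 ok]
  18: obs=y cand={0,1,2,3,4} pick 4 [3->4 ok]
  19: obs=y cand={0,1,2,3,4} pick 0 [4->0 ok]

0,2,1,4,3,4,4,4,4,0,1,0,5,2,4,0,5,3,4,0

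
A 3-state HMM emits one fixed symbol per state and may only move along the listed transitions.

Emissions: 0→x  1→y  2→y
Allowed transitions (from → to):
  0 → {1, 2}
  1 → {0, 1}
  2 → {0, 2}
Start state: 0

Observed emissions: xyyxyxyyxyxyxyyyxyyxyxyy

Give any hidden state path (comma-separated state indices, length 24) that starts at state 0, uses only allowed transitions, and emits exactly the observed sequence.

  pos 0: x in {0}, choose 0; start
  pos 1: y in {1,2}, choose 1; 0->1 ok
  pos 2: y in {1,2}, choose 1; 1->1 ok
  pos 3: x in {0}, choose 0; 1->0 ok
  pos 4: y in {1,2}, choose 2; 0->2 ok
  pos 5: x in {0}, choose 0; 2->0 ok
  pos 6: y in {1,2}, choose 1; 0->1 ok
  pos 7: y in {1,2}, choose 1; 1->1 ok
  pos 8: x in {0}, choose 0; 1->0 ok
  pos 9: y in {1,2}, choose 1; 0->1 ok
  pos 10: x in {0}, choose 0; 1->0 ok
  pos 11: y in {1,2}, choose 1; 0->1 ok
  pos 12: x in {0}, choose 0; 1->0 ok
  pos 13: y in {1,2}, choose 2; 0->2 ok
  pos 14: y in {1,2}, choose 2; 2->2 ok
  pos 15: y in {1,2}, choose 2; 2->2 ok
  pos 16: x in {0}, choose 0; 2->0 ok
  pos 17: y in {1,2}, choose 1; 0->1 ok
  pos 18: y in {1,2}, choose 1; 1->1 ok
  pos 19: x in {0}, choose 0; 1->0 ok
  pos 20: y in {1,2}, choose 1; 0->1 ok
  pos 21: x in {0}, choose 0; 1->0 ok
  pos 22: y in {1,2}, choose 2; 0->2 ok
  pos 23: y in {1,2}, choose 2; 2->2 ok

0,1,1,0,2,0,1,1,0,1,0,1,0,2,2,2,0,1,1,0,1,0,2,2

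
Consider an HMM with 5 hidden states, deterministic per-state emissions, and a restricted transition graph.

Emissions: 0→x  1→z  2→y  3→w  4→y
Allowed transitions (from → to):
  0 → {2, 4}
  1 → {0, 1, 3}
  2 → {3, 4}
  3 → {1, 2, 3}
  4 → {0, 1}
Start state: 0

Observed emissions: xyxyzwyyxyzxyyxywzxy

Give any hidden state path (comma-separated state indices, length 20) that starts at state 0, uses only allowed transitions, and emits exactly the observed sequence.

0,4,0,4,1,3,2,4,0,4,1,0,2,4,0,2,3,1,0,4

  pos 0: x in {0}, choose 0; start
  pos 1: y in {2,4}, choose 4; 0->4 ok
  pos 2: x in {0}, choose 0; 4->0 ok
  pos 3: y in {2,4}, choose 4; 0->4 ok
  pos 4: z in {1}, choose 1; 4->1 ok
  pos 5: w in {3}, choose 3; 1->3 ok
  pos 6: y in {2,4}, choose 2; 3->2 ok
  pos 7: y in {2,4}, choose 4; 2->4 ok
  pos 8: x in {0}, choose 0; 4->0 ok
  pos 9: y in {2,4}, choose 4; 0->4 ok
  pos 10: z in {1}, choose 1; 4->1 ok
  pos 11: x in {0}, choose 0; 1->0 ok
  pos 12: y in {2,4}, choose 2; 0->2 ok
  pos 13: y in {2,4}, choose 4; 2->4 ok
  pos 14: x in {0}, choose 0; 4->0 ok
  pos 15: y in {2,4}, choose 2; 0->2 ok
  pos 16: w in {3}, choose 3; 2->3 ok
  pos 17: z in {1}, choose 1; 3->1 ok
  pos 18: x in {0}, choose 0; 1->0 ok
  pos 19: y in {2,4}, choose 4; 0->4 ok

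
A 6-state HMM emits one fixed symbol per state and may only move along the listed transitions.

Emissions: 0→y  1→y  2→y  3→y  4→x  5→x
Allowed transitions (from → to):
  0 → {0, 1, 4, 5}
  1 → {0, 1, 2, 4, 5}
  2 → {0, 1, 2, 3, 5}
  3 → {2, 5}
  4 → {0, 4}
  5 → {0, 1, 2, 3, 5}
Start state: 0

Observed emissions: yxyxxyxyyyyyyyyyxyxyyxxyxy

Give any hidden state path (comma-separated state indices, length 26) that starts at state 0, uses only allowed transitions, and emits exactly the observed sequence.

  [0] y  {0,1,2,3}  => 0  start
  [1] x  {4,5}  => 4  0->4 ok
  [2] y  {0,1,2,3}  => 0  4->0 ok
  [3] x  {4,5}  => 4  0->4 ok
  [4] x  {4,5}  => 4  4->4 ok
  [5] y  {0,1,2,3}  => 0  4->0 ok
  [6] x  {4,5}  => 5  0->5 ok
  [7] y  {0,1,2,3}  => 3  5->3 ok
  [8] y  {0,1,2,3}  => 2  3->2 ok
  [9] y  {0,1,2,3}  => 1  2->1 ok
  [10] y  {0,1,2,3}  => 0  1->0 ok
  [11] y  {0,1,2,3}  => 1  0->1 ok
  [12] y  {0,1,2,3}  => 2  1->2 ok
  [13] y  {0,1,2,3}  => 1  2->1 ok
  [14] y  {0,1,2,3}  => 0  1->0 ok
  [15] y  {0,1,2,3}  => 0  0->0 ok
  [16] x  {4,5}  => 5  0->5 ok
  [17] y  {0,1,2,3}  => 1  5->1 ok
  [18] x  {4,5}  => 5  1->5 ok
  [19] y  {0,1,2,3}  => 0  5->0 ok
  [20] y  {0,1,2,3}  => 0  0->0 ok
  [21] x  {4,5}  => 4  0->4 ok
  [22] x  {4,5}  => 4  4->4 ok
  [23] y  {0,1,2,3}  => 0  4->0 ok
  [24] x  {4,5}  => 5  0->5 ok
  [25] y  {0,1,2,3}  => 0  5->0 ok

0,4,0,4,4,0,5,3,2,1,0,1,2,1,0,0,5,1,5,0,0,4,4,0,5,0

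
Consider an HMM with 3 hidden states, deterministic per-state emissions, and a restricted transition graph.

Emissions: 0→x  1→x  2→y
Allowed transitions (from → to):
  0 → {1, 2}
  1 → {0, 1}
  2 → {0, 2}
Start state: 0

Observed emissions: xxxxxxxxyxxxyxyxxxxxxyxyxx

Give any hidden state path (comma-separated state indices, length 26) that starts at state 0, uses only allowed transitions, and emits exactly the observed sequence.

0,1,0,1,0,1,1,0,2,0,1,0,2,0,2,0,1,1,0,1,0,2,0,2,0,1

  [0] x  {0,1}  => 0  start
  [1] x  {0,1}  => 1  0->1 ok
  [2] x  {0,1}  => 0  1->0 ok
  [3] x  {0,1}  => 1  0->1 ok
  [4] x  {0,1}  => 0  1->0 ok
  [5] x  {0,1}  => 1  0->1 ok
  [6] x  {0,1}  => 1  1->1 ok
  [7] x  {0,1}  => 0  1->0 ok
  [8] y  {2}  => 2  0->2 ok
  [9] x  {0,1}  => 0  2->0 ok
  [10] x  {0,1}  => 1  0->1 ok
  [11] x  {0,1}  => 0  1->0 ok
  [12] y  {2}  => 2  0->2 ok
  [13] x  {0,1}  => 0  2->0 ok
  [14] y  {2}  => 2  0->2 ok
  [15] x  {0,1}  => 0  2->0 ok
  [16] x  {0,1}  => 1  0->1 ok
  [17] x  {0,1}  => 1  1->1 ok
  [18] x  {0,1}  => 0  1->0 ok
  [19] x  {0,1}  => 1  0->1 ok
  [20] x  {0,1}  => 0  1->0 ok
  [21] y  {2}  => 2  0->2 ok
  [22] x  {0,1}  => 0  2->0 ok
  [23] y  {2}  => 2  0->2 ok
  [24] x  {0,1}  => 0  2->0 ok
  [25] x  {0,1}  => 1  0->1 ok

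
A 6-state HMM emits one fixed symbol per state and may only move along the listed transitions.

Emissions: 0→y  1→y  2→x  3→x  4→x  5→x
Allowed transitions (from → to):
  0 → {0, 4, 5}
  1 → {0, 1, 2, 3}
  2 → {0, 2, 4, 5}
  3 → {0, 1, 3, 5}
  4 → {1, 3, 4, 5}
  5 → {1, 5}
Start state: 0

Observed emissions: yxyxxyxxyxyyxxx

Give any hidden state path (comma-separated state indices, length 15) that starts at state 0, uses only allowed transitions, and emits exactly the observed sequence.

0,5,1,2,5,1,2,2,0,5,1,0,5,5,5

  t0 'y' -> {0,1}, take 0 (start)
  t1 'x' -> {2,3,4,5}, take 5 (0->5 ok)
  t2 'y' -> {0,1}, take 1 (5->1 ok)
  t3 'x' -> {2,3,4,5}, take 2 (1->2 ok)
  t4 'x' -> {2,3,4,5}, take 5 (2->5 ok)
  t5 'y' -> {0,1}, take 1 (5->1 ok)
  t6 'x' -> {2,3,4,5}, take 2 (1->2 ok)
  t7 'x' -> {2,3,4,5}, take 2 (2->2 ok)
  t8 'y' -> {0,1}, take 0 (2->0 ok)
  t9 'x' -> {2,3,4,5}, take 5 (0->5 ok)
  t10 'y' -> {0,1}, take 1 (5->1 ok)
  t11 'y' -> {0,1}, take 0 (1->0 ok)
  t12 'x' -> {2,3,4,5}, take 5 (0->5 ok)
  t13 'x' -> {2,3,4,5}, take 5 (5->5 ok)
  t14 'x' -> {2,3,4,5}, take 5 (5->5 ok)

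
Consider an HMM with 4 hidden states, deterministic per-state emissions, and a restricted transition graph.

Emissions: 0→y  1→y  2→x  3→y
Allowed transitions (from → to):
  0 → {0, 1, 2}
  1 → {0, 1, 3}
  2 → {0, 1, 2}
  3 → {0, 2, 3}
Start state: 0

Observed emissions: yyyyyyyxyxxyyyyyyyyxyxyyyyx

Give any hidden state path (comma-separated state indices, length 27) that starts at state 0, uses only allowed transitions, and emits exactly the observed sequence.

0,0,1,0,0,1,0,2,0,2,2,1,1,0,1,1,3,0,0,2,0,2,0,1,1,0,2

  0: obs=y cand={0,1,3} pick 0 [start]
  1: obs=y cand={0,1,3} pick 0 [0->0 ok]
  2: obs=y cand={0,1,3} pick 1 [0->1 ok]
  3: obs=y cand={0,1,3} pick 0 [1->0 ok]
  4: obs=y cand={0,1,3} pick 0 [0->0 ok]
  5: obs=y cand={0,1,3} pick 1 [0->1 ok]
  6: obs=y cand={0,1,3} pick 0 [1->0 ok]
  7: obs=x cand={2} pick 2 [0->2 ok]
  8: obs=y cand={0,1,3} pick 0 [2->0 ok]
  9: obs=x cand={2} pick 2 [0->2 ok]
  10: obs=x cand={2} pick 2 [2->2 ok]
  11: obs=y cand={0,1,3} pick 1 [2->1 ok]
  12: obs=y cand={0,1,3} pick 1 [1->1 ok]
  13: obs=y cand={0,1,3} pick 0 [1->0 ok]
  14: obs=y cand={0,1,3} pick 1 [0->1 ok]
  15: obs=y cand={0,1,3} pick 1 [1->1 ok]
  16: obs=y cand={0,1,3} pick 3 [1->3 ok]
  17: obs=y cand={0,1,3} pick 0 [3->0 ok]
  18: obs=y cand={0,1,3} pick 0 [0->0 ok]
  19: obs=x cand={2} pick 2 [0->2 ok]
  20: obs=y cand={0,1,3} pick 0 [2->0 ok]
  21: obs=x cand={2} pick 2 [0->2 ok]
  22: obs=y cand={0,1,3} pick 0 [2->0 ok]
  23: obs=y cand={0,1,3} pick 1 [0->1 ok]
  24: obs=y cand={0,1,3} pick 1 [1->1 ok]
  25: obs=y cand={0,1,3} pick 0 [1->0 ok]
  26: obs=x cand={2} pick 2 [0->2 ok]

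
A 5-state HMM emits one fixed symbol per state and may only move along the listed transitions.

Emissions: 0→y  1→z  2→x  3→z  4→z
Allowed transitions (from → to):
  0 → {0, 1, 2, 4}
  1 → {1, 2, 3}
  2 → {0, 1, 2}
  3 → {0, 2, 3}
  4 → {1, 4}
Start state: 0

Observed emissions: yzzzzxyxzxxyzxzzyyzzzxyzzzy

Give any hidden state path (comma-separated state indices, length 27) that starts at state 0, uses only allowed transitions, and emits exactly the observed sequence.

0,4,4,1,3,2,0,2,1,2,2,0,1,2,1,3,0,0,4,4,1,2,0,4,1,3,0

  t0 'y' -> {0}, take 0 (start)
  t1 'z' -> {1,3,4}, take 4 (0->4 ok)
  t2 'z' -> {1,3,4}, take 4 (4->4 ok)
  t3 'z' -> {1,3,4}, take 1 (4->1 ok)
  t4 'z' -> {1,3,4}, take 3 (1->3 ok)
  t5 'x' -> {2}, take 2 (3->2 ok)
  t6 'y' -> {0}, take 0 (2->0 ok)
  t7 'x' -> {2}, take 2 (0->2 ok)
  t8 'z' -> {1,3,4}, take 1 (2->1 ok)
  t9 'x' -> {2}, take 2 (1->2 ok)
  t10 'x' -> {2}, take 2 (2->2 ok)
  t11 'y' -> {0}, take 0 (2->0 ok)
  t12 'z' -> {1,3,4}, take 1 (0->1 ok)
  t13 'x' -> {2}, take 2 (1->2 ok)
  t14 'z' -> {1,3,4}, take 1 (2->1 ok)
  t15 'z' -> {1,3,4}, take 3 (1->3 ok)
  t16 'y' -> {0}, take 0 (3->0 ok)
  t17 'y' -> {0}, take 0 (0->0 ok)
  t18 'z' -> {1,3,4}, take 4 (0->4 ok)
  t19 'z' -> {1,3,4}, take 4 (4->4 ok)
  t20 'z' -> {1,3,4}, take 1 (4->1 ok)
  t21 'x' -> {2}, take 2 (1->2 ok)
  t22 'y' -> {0}, take 0 (2->0 ok)
  t23 'z' -> {1,3,4}, take 4 (0->4 ok)
  t24 'z' -> {1,3,4}, take 1 (4->1 ok)
  t25 'z' -> {1,3,4}, take 3 (1->3 ok)
  t26 'y' -> {0}, take 0 (3->0 ok)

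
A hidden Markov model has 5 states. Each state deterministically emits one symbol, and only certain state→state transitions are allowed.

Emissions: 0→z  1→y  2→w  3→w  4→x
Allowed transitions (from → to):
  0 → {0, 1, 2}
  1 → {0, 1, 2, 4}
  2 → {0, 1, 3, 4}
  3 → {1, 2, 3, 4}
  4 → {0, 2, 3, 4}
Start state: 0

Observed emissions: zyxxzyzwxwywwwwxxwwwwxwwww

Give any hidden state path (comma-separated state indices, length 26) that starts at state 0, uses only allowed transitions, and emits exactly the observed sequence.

  0: obs=z cand={0} pick 0 [start]
  1: obs=y cand={1} pick 1 [0->1 ok]
  2: obs=x cand={4} pick 4 [1->4 ok]
  3: obs=x cand={4} pick 4 [4->4 ok]
  4: obs=z cand={0} pick 0 [4->0 ok]
  5: obs=y cand={1} pick 1 [0->1 ok]
  6: obs=z cand={0} pick 0 [1->0 ok]
  7: obs=w cand={2,3} pick 2 [0->2 ok]
  8: obs=x cand={4} pick 4 [2->4 ok]
  9: obs=w cand={2,3} pick 2 [4->2 ok]
  10: obs=y cand={1} pick 1 [2->1 ok]
  11: obs=w cand={2,3} pick 2 [1->2 ok]
  12: obs=w cand={2,3} pick 3 [2->3 ok]
  13: obs=w cand={2,3} pick 3 [3->3 ok]
  14: obs=w cand={2,3} pick 2 [3->2 ok]
  15: obs=x cand={4} pick 4 [2->4 ok]
  16: obs=x cand={4} pick 4 [4->4 ok]
  17: obs=w cand={2,3} pick 2 [4->2 ok]
  18: obs=w cand={2,3} pick 3 [2->3 ok]
  19: obs=w cand={2,3} pick 3 [3->3 ok]
  20: obs=w cand={2,3} pick 2 [3->2 ok]
  21: obs=x cand={4} pick 4 [2->4 ok]
  22: obs=w cand={2,3} pick 2 [4->2 ok]
  23: obs=w cand={2,3} pick 3 [2->3 ok]
  24: obs=w cand={2,3} pick 3 [3->3 ok]
  25: obs=w cand={2,3} pick 2 [3->2 ok]

0,1,4,4,0,1,0,2,4,2,1,2,3,3,2,4,4,2,3,3,2,4,2,3,3,2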